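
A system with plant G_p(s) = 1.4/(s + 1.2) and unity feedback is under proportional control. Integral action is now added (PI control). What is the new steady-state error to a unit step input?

Adding integral action puts a pole at s = 0 in the forward path, raising the system type to 1; a type-1 loop has zero steady-state error to a step.

0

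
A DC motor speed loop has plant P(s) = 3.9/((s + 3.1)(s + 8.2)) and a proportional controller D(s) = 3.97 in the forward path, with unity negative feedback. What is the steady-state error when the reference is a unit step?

The loop is type 0. Static position error constant K_pos = D(0)·P(0) = 3.97·0.1534 = 0.6091.
Steady-state error to a unit step: e_ss = 1/(1+K_pos) = 1/1.609 = 0.621.

0.621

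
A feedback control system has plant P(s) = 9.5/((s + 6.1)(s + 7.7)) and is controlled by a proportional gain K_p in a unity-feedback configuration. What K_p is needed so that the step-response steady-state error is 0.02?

The loop is type 0, so e_ss(step) = 1/(1 + K_pos) with K_pos = K_p·P(0).
P(0) = 0.2023. Require 1/(1 + K_p·0.2023) = 0.02, so 1 + 0.2023·K_p = 50.
K_p = (50 − 1)/0.2023 = 242.

K_p = 242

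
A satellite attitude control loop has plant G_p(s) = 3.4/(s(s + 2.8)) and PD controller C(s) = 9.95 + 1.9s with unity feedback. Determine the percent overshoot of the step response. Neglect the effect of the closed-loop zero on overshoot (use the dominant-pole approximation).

Forward path: (9.95 + 1.9s)·3.4/(s(s+2.8)). The closed-loop characteristic equation is s² + (2.8 + 3.4·1.9)s + 3.4·9.95 = 0.
That is s² + 9.26s + 33.83 = 0, so ω_n = 5.816 rad/s and ζ = 9.26/(2·5.816) = 0.796.
%OS = 100·exp(−πζ/√(1−ζ²)) = 1.61%.

1.61%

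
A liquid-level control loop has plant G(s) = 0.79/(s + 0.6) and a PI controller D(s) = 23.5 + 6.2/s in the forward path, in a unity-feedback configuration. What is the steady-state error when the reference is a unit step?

0

The open loop D(s)G(s) has a pole at the origin (type 1), so the static position error constant is infinite and e_ss = 1/(1+∞) = 0.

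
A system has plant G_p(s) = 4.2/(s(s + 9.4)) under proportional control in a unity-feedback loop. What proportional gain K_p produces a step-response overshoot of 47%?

K_p = 96.3

From %OS = 100·exp(−πζ/√(1−ζ²)) = 47%, ζ = −ln(0.47)/√(π²+ln²(0.47)) = 0.2337.
Characteristic equation s² + 9.4s + 4.2K_p = 0 gives ζ = 9.4/(2√(4.2K_p)).
Setting ζ = 0.2337: √(4.2K_p) = 9.4/(2·0.2337) = 20.11, so K_p = 404.5/4.2 = 96.3.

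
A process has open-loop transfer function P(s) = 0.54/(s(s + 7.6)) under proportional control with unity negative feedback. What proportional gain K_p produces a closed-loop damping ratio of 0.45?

Closed-loop characteristic equation: s² + 7.6s + K_p·0.54 = 0.
So ω_n = √(0.54K_p) and 2ζω_n = 7.6, giving ζ = 7.6/(2√(0.54K_p)).
Setting ζ = 0.45: √(0.54K_p) = 7.6/(2·0.45) = 8.444, so K_p = 71.31/0.54 = 132.

K_p = 132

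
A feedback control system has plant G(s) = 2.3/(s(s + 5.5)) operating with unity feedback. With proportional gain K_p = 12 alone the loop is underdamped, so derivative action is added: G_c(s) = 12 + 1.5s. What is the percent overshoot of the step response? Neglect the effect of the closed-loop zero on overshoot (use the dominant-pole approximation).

Forward path: (12 + 1.5s)·2.3/(s(s+5.5)). The closed-loop characteristic equation is s² + (5.5 + 2.3·1.5)s + 2.3·12 = 0.
That is s² + 8.95s + 27.6 = 0, so ω_n = 5.254 rad/s and ζ = 8.95/(2·5.254) = 0.8518.
%OS = 100·exp(−πζ/√(1−ζ²)) = 0.605%.

0.605%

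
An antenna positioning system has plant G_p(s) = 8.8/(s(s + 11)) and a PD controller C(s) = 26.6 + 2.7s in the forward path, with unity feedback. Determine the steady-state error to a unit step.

The open loop C(s)G_p(s) has a pole at the origin (type 1), so the static position error constant is infinite and e_ss = 1/(1+∞) = 0.

0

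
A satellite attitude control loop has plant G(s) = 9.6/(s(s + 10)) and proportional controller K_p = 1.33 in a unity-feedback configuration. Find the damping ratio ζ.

With unity feedback the closed-loop characteristic equation is s² + 10s + 1.33·9.6 = s² + 10s + 12.77 = 0.
So ω_n² = 12.77 ⇒ ω_n = 3.573 rad/s, and ζ = 10/(2ω_n) = 1.4.

ζ = 1.4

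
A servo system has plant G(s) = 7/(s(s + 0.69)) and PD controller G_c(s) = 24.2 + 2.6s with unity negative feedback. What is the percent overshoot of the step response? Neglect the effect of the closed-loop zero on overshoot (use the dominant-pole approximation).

3.64%

Forward path: (24.2 + 2.6s)·7/(s(s+0.69)). The closed-loop characteristic equation is s² + (0.69 + 7·2.6)s + 7·24.2 = 0.
That is s² + 18.89s + 169.4 = 0, so ω_n = 13.02 rad/s and ζ = 18.89/(2·13.02) = 0.7257.
%OS = 100·exp(−πζ/√(1−ζ²)) = 3.64%.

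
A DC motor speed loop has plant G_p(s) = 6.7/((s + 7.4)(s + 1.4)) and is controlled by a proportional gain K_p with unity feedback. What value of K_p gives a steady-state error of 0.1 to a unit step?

The loop is type 0, so e_ss(step) = 1/(1 + K_pos) with K_pos = K_p·G_p(0).
G_p(0) = 0.6467. Require 1/(1 + K_p·0.6467) = 0.1, so 1 + 0.6467·K_p = 10.
K_p = (10 − 1)/0.6467 = 13.9.

K_p = 13.9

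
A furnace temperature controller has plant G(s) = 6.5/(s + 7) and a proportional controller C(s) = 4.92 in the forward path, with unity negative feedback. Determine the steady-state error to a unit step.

The loop is type 0. Static position error constant K_pos = C(0)·G(0) = 4.92·0.9286 = 4.569.
Steady-state error to a unit step: e_ss = 1/(1+K_pos) = 1/5.569 = 0.18.

0.18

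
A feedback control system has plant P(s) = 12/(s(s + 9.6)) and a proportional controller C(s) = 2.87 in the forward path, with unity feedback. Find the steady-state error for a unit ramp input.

The loop has one pole at the origin (type 1). Velocity error constant K_v = lim_{s→0} s·C(s)P(s) = 2.87·12/9.6 = 3.587.
Steady-state error to a unit ramp: e_ss = 1/K_v = 0.279.

0.279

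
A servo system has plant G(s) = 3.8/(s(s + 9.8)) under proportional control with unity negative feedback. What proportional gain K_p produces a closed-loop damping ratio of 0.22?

Closed-loop characteristic equation: s² + 9.8s + K_p·3.8 = 0.
So ω_n = √(3.8K_p) and 2ζω_n = 9.8, giving ζ = 9.8/(2√(3.8K_p)).
Setting ζ = 0.22: √(3.8K_p) = 9.8/(2·0.22) = 22.27, so K_p = 496.1/3.8 = 131.

K_p = 131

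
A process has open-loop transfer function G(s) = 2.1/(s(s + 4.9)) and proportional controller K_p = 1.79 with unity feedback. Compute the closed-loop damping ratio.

ζ = 1.26

1 + K_p·G(s) = 0 gives s² + 4.9s + 3.759 = 0.
Matching s² + 2ζω_n s + ω_n²: ω_n = √3.759 = 1.939 rad/s and 2ζω_n = 4.9, so ζ = 4.9/(2·1.939) = 1.26.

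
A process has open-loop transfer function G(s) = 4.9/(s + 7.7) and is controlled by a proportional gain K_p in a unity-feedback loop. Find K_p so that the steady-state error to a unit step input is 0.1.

K_p = 14.1

Steady-state error for a unit step on this type-0 loop is 1/(1 + K_p·G(0)).
G(0) = 0.6364. Require 1/(1 + K_p·0.6364) = 0.1, so 1 + 0.6364·K_p = 10.
K_p = (10 − 1)/0.6364 = 14.1.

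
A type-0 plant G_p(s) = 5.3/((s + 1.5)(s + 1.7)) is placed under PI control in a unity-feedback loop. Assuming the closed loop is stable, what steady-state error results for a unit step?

0

The PI controller's integrator makes the forward path type 1, so e_ss to a step is zero.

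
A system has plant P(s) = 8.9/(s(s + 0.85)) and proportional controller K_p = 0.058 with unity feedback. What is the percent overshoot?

From 1 + K_pP(s) = 0: s² + 0.85s + 0.5162 = 0 ⇒ ω_n = 0.7185, ζ = 0.5915.
%OS = 100·exp(−πζ/√(1−ζ²)) = 100·exp(−π·0.5915/√0.6501) = 9.98%.

9.98%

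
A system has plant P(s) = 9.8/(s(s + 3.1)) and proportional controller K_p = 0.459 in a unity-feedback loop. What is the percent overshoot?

From 1 + K_pP(s) = 0: s² + 3.1s + 4.498 = 0 ⇒ ω_n = 2.121, ζ = 0.7308.
%OS = 100·exp(−πζ/√(1−ζ²)) = 100·exp(−π·0.7308/√0.4659) = 3.46%.

3.46%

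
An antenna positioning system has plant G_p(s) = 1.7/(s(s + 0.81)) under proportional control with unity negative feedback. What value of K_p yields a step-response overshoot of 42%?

K_p = 1.36

From %OS = 100·exp(−πζ/√(1−ζ²)) = 42%, ζ = −ln(0.42)/√(π²+ln²(0.42)) = 0.2662.
Characteristic equation s² + 0.81s + 1.7K_p = 0 gives ζ = 0.81/(2√(1.7K_p)).
Setting ζ = 0.2662: √(1.7K_p) = 0.81/(2·0.2662) = 1.522, so K_p = 2.315/1.7 = 1.36.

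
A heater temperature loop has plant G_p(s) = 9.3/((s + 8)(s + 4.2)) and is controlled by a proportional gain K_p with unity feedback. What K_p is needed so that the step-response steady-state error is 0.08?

Steady-state error for a unit step on this type-0 loop is 1/(1 + K_p·G_p(0)).
G_p(0) = 0.2768. Require 1/(1 + K_p·0.2768) = 0.08, so 1 + 0.2768·K_p = 12.5.
K_p = (12.5 − 1)/0.2768 = 41.5.

K_p = 41.5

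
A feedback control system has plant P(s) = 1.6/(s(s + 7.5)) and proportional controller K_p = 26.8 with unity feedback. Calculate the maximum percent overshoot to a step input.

Closed-loop characteristic equation: s² + 7.5s + 42.88 = 0, so ω_n = 6.548 rad/s and ζ = 7.5/(2·6.548) = 0.5727.
%OS = 100·exp(−πζ/√(1−ζ²)) = 100·exp(−π·0.5727/√0.672) = 11.1%.

11.1%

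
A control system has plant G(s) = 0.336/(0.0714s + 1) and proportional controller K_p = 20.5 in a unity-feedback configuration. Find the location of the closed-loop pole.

Closed loop: T(s) = K_p·G/(1+K_p·G) = 6.888/(0.0714s + 1 + 6.888), with pole at s = −(1 + 6.888)/0.0714 = −110.5.

s = -110.5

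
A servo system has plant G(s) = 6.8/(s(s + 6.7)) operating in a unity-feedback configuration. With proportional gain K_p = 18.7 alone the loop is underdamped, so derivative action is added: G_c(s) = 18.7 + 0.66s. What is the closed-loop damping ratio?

Forward path: (18.7 + 0.66s)·6.8/(s(s+6.7)). The closed-loop characteristic equation is s² + (6.7 + 6.8·0.66)s + 6.8·18.7 = 0.
That is s² + 11.19s + 127.2 = 0, so ω_n = 11.28 rad/s and ζ = 11.19/(2·11.28) = 0.4961.

ζ = 0.496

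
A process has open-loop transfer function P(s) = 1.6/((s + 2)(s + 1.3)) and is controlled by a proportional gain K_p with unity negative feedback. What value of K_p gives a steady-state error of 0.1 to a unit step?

K_p = 14.6

For a type-0 loop with proportional control, e_ss = 1/(1 + K_p·P(0)).
P(0) = 0.6154. Require 1/(1 + K_p·0.6154) = 0.1, so 1 + 0.6154·K_p = 10.
K_p = (10 − 1)/0.6154 = 14.6.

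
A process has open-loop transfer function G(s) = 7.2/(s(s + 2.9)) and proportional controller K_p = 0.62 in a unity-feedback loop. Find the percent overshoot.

5.16%

Closed-loop characteristic equation: s² + 2.9s + 4.464 = 0, so ω_n = 2.113 rad/s and ζ = 2.9/(2·2.113) = 0.6863.
%OS = 100·exp(−πζ/√(1−ζ²)) = 100·exp(−π·0.6863/√0.529) = 5.16%.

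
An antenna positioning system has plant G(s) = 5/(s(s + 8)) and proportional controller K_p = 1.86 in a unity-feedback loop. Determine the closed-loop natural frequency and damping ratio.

With unity feedback the closed-loop characteristic equation is s² + 8s + 1.86·5 = s² + 8s + 9.3 = 0.
Matching s² + 2ζω_n s + ω_n²: ω_n = √9.3 = 3.05 rad/s and 2ζω_n = 8, so ζ = 8/(2·3.05) = 1.31.

ω_n = 3.05 rad/s, ζ = 1.31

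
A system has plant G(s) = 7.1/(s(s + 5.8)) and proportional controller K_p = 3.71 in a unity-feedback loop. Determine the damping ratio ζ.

ζ = 0.565

With unity feedback the closed-loop characteristic equation is s² + 5.8s + 3.71·7.1 = s² + 5.8s + 26.34 = 0.
So ω_n² = 26.34 ⇒ ω_n = 5.132 rad/s, and ζ = 5.8/(2ω_n) = 0.565.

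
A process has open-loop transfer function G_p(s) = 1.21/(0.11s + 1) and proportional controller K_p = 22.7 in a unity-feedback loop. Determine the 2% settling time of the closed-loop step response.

Closed loop: T(s) = K_p·G_p/(1+K_p·G_p) = 27.47/(0.11s + 1 + 27.47), with pole at s = −(1 + 27.47)/0.11 = −258.8.
τ = 1/258.8 = 0.003864 s, so 2% settling time ≈ 4τ = 0.0155 s.

T_s ≈ 0.0155 s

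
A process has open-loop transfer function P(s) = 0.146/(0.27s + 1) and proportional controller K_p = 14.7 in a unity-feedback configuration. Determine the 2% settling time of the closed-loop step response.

T_s ≈ 0.343 s

Closed loop: T(s) = K_p·P/(1+K_p·P) = 2.146/(0.27s + 1 + 2.146), with pole at s = −(1 + 2.146)/0.27 = −11.65.
τ = 1/11.65 = 0.08582 s, so 2% settling time ≈ 4τ = 0.343 s.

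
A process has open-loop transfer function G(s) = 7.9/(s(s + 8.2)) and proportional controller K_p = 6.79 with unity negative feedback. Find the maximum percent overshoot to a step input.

12%

Closed-loop characteristic equation: s² + 8.2s + 53.64 = 0, so ω_n = 7.324 rad/s and ζ = 8.2/(2·7.324) = 0.5598.
%OS = 100·exp(−πζ/√(1−ζ²)) = 100·exp(−π·0.5598/√0.6866) = 12%.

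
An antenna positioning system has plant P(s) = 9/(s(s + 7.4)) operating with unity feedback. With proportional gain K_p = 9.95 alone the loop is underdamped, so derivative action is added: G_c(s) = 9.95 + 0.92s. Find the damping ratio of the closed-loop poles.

ζ = 0.828

Forward path: (9.95 + 0.92s)·9/(s(s+7.4)). The closed-loop characteristic equation is s² + (7.4 + 9·0.92)s + 9·9.95 = 0.
That is s² + 15.68s + 89.55 = 0, so ω_n = 9.463 rad/s and ζ = 15.68/(2·9.463) = 0.8285.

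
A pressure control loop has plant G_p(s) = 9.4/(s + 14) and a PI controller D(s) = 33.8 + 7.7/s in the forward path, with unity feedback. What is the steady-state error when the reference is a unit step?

0

The open loop D(s)G_p(s) has a pole at the origin (type 1), so the static position error constant is infinite and e_ss = 1/(1+∞) = 0.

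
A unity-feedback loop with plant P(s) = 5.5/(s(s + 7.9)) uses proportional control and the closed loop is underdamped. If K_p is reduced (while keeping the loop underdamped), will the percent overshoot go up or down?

ζ = 7.9/(2√(5.5K_p)) rises as K_p falls; higher damping means less overshoot.

decrease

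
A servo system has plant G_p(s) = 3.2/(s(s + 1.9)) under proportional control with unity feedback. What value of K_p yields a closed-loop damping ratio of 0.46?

Closed-loop characteristic equation: s² + 1.9s + K_p·3.2 = 0.
So ω_n = √(3.2K_p) and 2ζω_n = 1.9, giving ζ = 1.9/(2√(3.2K_p)).
Setting ζ = 0.46: √(3.2K_p) = 1.9/(2·0.46) = 2.065, so K_p = 4.265/3.2 = 1.33.

K_p = 1.33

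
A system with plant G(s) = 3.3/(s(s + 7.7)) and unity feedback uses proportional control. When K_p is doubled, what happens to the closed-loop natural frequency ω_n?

increase

ω_n = √(3.3·K_p), which grows with K_p.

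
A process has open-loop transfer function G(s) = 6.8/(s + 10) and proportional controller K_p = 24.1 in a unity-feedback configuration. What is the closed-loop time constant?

Closed-loop transfer function: T(s) = K_p·G(s)/(1 + K_p·G(s)) = 163.9/(s + 10 + 163.9) = 163.9/(s + 173.9).
Time constant τ = 1/173.9 = 0.00575 s.

τ = 0.00575 s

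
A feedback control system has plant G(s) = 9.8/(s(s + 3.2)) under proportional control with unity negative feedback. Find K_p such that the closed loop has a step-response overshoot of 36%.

From %OS = 100·exp(−πζ/√(1−ζ²)) = 36%, ζ = −ln(0.36)/√(π²+ln²(0.36)) = 0.3093.
Characteristic equation s² + 3.2s + 9.8K_p = 0 gives ζ = 3.2/(2√(9.8K_p)).
Setting ζ = 0.3093: √(9.8K_p) = 3.2/(2·0.3093) = 5.174, so K_p = 26.77/9.8 = 2.73.

K_p = 2.73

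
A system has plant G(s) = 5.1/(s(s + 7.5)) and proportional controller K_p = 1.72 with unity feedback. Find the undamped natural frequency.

The closed-loop denominator is s(s+7.5) + 1.72·5.1 = s² + 7.5s + 8.772.
So ω_n² = 8.772 ⇒ ω_n = 2.962 rad/s, and ζ = 7.5/(2ω_n) = 1.27.

ω_n = 2.96 rad/s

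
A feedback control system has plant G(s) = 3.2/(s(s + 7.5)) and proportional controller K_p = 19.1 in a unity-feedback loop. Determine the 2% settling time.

T_s ≈ 1.07 s

The closed-loop denominator s² + 7.5s + 61.12 gives ω_n = √61.12 = 7.818 and ζ = 7.5/(2ω_n) = 0.4797.
2% settling time T_s ≈ 4/(ζω_n) = 4/3.75 = 1.07 s.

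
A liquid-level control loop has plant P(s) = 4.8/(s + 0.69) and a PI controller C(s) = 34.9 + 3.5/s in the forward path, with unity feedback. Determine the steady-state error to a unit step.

0

The open loop C(s)P(s) has a pole at the origin (type 1), so the static position error constant is infinite and e_ss = 1/(1+∞) = 0.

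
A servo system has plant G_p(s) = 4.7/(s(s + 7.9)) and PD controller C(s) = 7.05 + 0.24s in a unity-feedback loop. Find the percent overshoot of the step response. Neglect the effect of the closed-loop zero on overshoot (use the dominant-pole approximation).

Forward path: (7.05 + 0.24s)·4.7/(s(s+7.9)). The closed-loop characteristic equation is s² + (7.9 + 4.7·0.24)s + 4.7·7.05 = 0.
That is s² + 9.028s + 33.13 = 0, so ω_n = 5.756 rad/s and ζ = 9.028/(2·5.756) = 0.7842.
%OS = 100·exp(−πζ/√(1−ζ²)) = 1.89%.

1.89%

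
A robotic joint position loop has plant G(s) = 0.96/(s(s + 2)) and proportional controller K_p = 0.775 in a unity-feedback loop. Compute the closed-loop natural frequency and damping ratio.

ω_n = 0.863 rad/s, ζ = 1.16

The closed-loop denominator is s(s+2) + 0.775·0.96 = s² + 2s + 0.744.
Matching s² + 2ζω_n s + ω_n²: ω_n = √0.744 = 0.8626 rad/s and 2ζω_n = 2, so ζ = 2/(2·0.8626) = 1.16.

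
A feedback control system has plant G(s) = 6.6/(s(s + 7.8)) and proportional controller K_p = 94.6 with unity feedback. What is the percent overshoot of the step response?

From 1 + K_pG(s) = 0: s² + 7.8s + 624.4 = 0 ⇒ ω_n = 24.99, ζ = 0.1561.
%OS = 100·exp(−πζ/√(1−ζ²)) = 100·exp(−π·0.1561/√0.9756) = 60.9%.

60.9%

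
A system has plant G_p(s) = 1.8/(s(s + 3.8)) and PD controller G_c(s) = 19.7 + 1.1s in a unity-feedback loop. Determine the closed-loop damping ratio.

ζ = 0.485

Forward path: (19.7 + 1.1s)·1.8/(s(s+3.8)). The closed-loop characteristic equation is s² + (3.8 + 1.8·1.1)s + 1.8·19.7 = 0.
That is s² + 5.78s + 35.46 = 0, so ω_n = 5.955 rad/s and ζ = 5.78/(2·5.955) = 0.4853.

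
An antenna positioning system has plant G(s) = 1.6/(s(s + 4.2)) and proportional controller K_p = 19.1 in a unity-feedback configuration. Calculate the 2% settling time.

T_s ≈ 1.9 s

From 1 + K_pG(s) = 0: s² + 4.2s + 30.56 = 0 ⇒ ω_n = 5.528, ζ = 0.3799.
2% settling time T_s ≈ 4/(ζω_n) = 4/2.1 = 1.9 s.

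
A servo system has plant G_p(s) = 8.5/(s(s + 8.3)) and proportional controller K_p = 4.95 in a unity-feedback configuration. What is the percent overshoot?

7.31%

The closed-loop denominator s² + 8.3s + 42.08 gives ω_n = √42.08 = 6.487 and ζ = 8.3/(2ω_n) = 0.6398.
%OS = 100·exp(−πζ/√(1−ζ²)) = 100·exp(−π·0.6398/√0.5907) = 7.31%.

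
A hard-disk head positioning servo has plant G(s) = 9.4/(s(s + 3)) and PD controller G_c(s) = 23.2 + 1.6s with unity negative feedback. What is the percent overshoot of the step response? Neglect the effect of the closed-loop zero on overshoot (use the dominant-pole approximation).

Forward path: (23.2 + 1.6s)·9.4/(s(s+3)). The closed-loop characteristic equation is s² + (3 + 9.4·1.6)s + 9.4·23.2 = 0.
That is s² + 18.04s + 218.1 = 0, so ω_n = 14.77 rad/s and ζ = 18.04/(2·14.77) = 0.6108.
%OS = 100·exp(−πζ/√(1−ζ²)) = 8.86%.

8.86%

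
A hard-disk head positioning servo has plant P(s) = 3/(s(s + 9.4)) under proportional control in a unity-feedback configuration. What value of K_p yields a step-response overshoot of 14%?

From %OS = 100·exp(−πζ/√(1−ζ²)) = 14%, ζ = −ln(0.14)/√(π²+ln²(0.14)) = 0.5305.
Characteristic equation s² + 9.4s + 3K_p = 0 gives ζ = 9.4/(2√(3K_p)).
Setting ζ = 0.5305: √(3K_p) = 9.4/(2·0.5305) = 8.859, so K_p = 78.49/3 = 26.2.

K_p = 26.2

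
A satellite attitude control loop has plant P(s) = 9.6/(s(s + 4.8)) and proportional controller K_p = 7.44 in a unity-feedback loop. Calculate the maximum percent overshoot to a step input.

39.4%

The closed-loop denominator s² + 4.8s + 71.42 gives ω_n = √71.42 = 8.451 and ζ = 4.8/(2ω_n) = 0.284.
%OS = 100·exp(−πζ/√(1−ζ²)) = 100·exp(−π·0.284/√0.9194) = 39.4%.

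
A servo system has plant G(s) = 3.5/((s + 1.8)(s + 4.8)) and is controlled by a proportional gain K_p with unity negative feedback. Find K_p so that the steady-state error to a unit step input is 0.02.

K_p = 121

For a type-0 loop with proportional control, e_ss = 1/(1 + K_p·G(0)).
G(0) = 0.4051. Require 1/(1 + K_p·0.4051) = 0.02, so 1 + 0.4051·K_p = 50.
K_p = (50 − 1)/0.4051 = 121.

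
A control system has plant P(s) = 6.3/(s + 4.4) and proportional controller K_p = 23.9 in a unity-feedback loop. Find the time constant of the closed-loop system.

Closed-loop transfer function: T(s) = K_p·P(s)/(1 + K_p·P(s)) = 150.6/(s + 4.4 + 150.6) = 150.6/(s + 155).
Time constant τ = 1/155 = 0.00645 s.

τ = 0.00645 s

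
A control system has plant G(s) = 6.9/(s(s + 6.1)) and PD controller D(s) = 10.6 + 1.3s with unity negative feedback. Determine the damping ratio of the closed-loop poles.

Forward path: (10.6 + 1.3s)·6.9/(s(s+6.1)). The closed-loop characteristic equation is s² + (6.1 + 6.9·1.3)s + 6.9·10.6 = 0.
That is s² + 15.07s + 73.14 = 0, so ω_n = 8.552 rad/s and ζ = 15.07/(2·8.552) = 0.8811.

ζ = 0.881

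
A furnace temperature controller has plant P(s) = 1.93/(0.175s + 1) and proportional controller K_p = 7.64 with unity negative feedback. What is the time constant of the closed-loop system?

Closed loop: T(s) = K_p·P/(1+K_p·P) = 14.75/(0.175s + 1 + 14.75), with pole at s = −(1 + 14.75)/0.175 = −89.97.
Closed-loop time constant τ = 1/89.97 = 0.0111 s.

τ = 0.0111 s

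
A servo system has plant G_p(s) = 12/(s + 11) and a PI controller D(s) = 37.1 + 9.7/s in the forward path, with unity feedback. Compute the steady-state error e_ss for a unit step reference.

The open loop D(s)G_p(s) has a pole at the origin (type 1), so the static position error constant is infinite and e_ss = 1/(1+∞) = 0.

0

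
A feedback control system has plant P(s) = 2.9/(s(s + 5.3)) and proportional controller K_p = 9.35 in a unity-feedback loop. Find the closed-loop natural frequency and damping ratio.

With unity feedback the closed-loop characteristic equation is s² + 5.3s + 9.35·2.9 = s² + 5.3s + 27.11 = 0.
Matching s² + 2ζω_n s + ω_n²: ω_n = √27.11 = 5.207 rad/s and 2ζω_n = 5.3, so ζ = 5.3/(2·5.207) = 0.509.

ω_n = 5.21 rad/s, ζ = 0.509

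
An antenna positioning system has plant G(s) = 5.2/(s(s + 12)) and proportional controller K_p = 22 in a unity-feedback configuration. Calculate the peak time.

T_p = 0.355 s

From 1 + K_pG(s) = 0: s² + 12s + 114.4 = 0 ⇒ ω_n = 10.7, ζ = 0.561.
Damped frequency ω_d = ω_n√(1−ζ²) = 8.854 rad/s, so peak time T_p = π/ω_d = 0.355 s.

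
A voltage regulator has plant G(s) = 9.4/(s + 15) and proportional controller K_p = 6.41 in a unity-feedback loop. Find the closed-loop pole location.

s = -75.25

Closed-loop transfer function: T(s) = K_p·G(s)/(1 + K_p·G(s)) = 60.25/(s + 15 + 60.25) = 60.25/(s + 75.25).
The closed-loop pole is at s = −75.25.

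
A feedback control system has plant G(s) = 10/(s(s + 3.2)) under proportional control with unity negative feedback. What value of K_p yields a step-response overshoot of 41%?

From %OS = 100·exp(−πζ/√(1−ζ²)) = 41%, ζ = −ln(0.41)/√(π²+ln²(0.41)) = 0.273.
Characteristic equation s² + 3.2s + 10K_p = 0 gives ζ = 3.2/(2√(10K_p)).
Setting ζ = 0.273: √(10K_p) = 3.2/(2·0.273) = 5.86, so K_p = 34.34/10 = 3.43.

K_p = 3.43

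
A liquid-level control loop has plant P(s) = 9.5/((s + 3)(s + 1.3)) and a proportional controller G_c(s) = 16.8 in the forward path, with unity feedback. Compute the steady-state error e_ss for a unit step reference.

The loop is type 0. Static position error constant K_pos = G_c(0)·P(0) = 16.8·2.436 = 40.92.
Steady-state error to a unit step: e_ss = 1/(1+K_pos) = 1/41.92 = 0.0239.

0.0239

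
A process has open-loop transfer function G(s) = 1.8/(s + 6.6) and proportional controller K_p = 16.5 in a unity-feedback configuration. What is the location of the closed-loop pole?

s = -36.3

Closed-loop transfer function: T(s) = K_p·G(s)/(1 + K_p·G(s)) = 29.7/(s + 6.6 + 29.7) = 29.7/(s + 36.3).
The closed-loop pole is at s = −36.3.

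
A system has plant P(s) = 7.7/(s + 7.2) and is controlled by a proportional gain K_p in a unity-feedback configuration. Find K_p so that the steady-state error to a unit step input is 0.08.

K_p = 10.8

For a type-0 loop with proportional control, e_ss = 1/(1 + K_p·P(0)).
P(0) = 1.069. Require 1/(1 + K_p·1.069) = 0.08, so 1 + 1.069·K_p = 12.5.
K_p = (12.5 − 1)/1.069 = 10.8.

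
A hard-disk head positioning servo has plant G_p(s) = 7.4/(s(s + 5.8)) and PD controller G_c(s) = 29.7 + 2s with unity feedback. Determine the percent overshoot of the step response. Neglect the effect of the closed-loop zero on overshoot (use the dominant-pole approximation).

Forward path: (29.7 + 2s)·7.4/(s(s+5.8)). The closed-loop characteristic equation is s² + (5.8 + 7.4·2)s + 7.4·29.7 = 0.
That is s² + 20.6s + 219.8 = 0, so ω_n = 14.82 rad/s and ζ = 20.6/(2·14.82) = 0.6948.
%OS = 100·exp(−πζ/√(1−ζ²)) = 4.81%.

4.81%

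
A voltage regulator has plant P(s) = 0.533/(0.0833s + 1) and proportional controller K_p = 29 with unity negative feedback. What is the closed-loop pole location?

Closed loop: T(s) = K_p·P/(1+K_p·P) = 15.46/(0.0833s + 1 + 15.46), with pole at s = −(1 + 15.46)/0.0833 = −197.6.

s = -197.6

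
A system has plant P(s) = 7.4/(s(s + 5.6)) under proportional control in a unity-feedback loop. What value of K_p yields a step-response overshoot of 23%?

From %OS = 100·exp(−πζ/√(1−ζ²)) = 23%, ζ = −ln(0.23)/√(π²+ln²(0.23)) = 0.4237.
Characteristic equation s² + 5.6s + 7.4K_p = 0 gives ζ = 5.6/(2√(7.4K_p)).
Setting ζ = 0.4237: √(7.4K_p) = 5.6/(2·0.4237) = 6.608, so K_p = 43.66/7.4 = 5.9.

K_p = 5.9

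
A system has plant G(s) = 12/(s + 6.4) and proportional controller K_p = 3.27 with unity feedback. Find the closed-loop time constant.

τ = 0.0219 s

Closed-loop transfer function: T(s) = K_p·G(s)/(1 + K_p·G(s)) = 39.24/(s + 6.4 + 39.24) = 39.24/(s + 45.64).
Time constant τ = 1/45.64 = 0.0219 s.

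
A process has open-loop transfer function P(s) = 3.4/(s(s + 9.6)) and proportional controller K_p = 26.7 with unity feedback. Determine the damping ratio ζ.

1 + K_p·P(s) = 0 gives s² + 9.6s + 90.78 = 0.
Matching s² + 2ζω_n s + ω_n²: ω_n = √90.78 = 9.528 rad/s and 2ζω_n = 9.6, so ζ = 9.6/(2·9.528) = 0.504.

ζ = 0.504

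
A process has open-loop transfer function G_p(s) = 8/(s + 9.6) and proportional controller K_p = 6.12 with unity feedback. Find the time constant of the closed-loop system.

Closed-loop transfer function: T(s) = K_p·G_p(s)/(1 + K_p·G_p(s)) = 48.96/(s + 9.6 + 48.96) = 48.96/(s + 58.56).
Time constant τ = 1/58.56 = 0.0171 s.

τ = 0.0171 s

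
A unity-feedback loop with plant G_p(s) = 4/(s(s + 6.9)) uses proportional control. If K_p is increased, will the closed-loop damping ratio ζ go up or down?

ζ = 6.9/(2√(4K_p)); increasing K_p raises the denominator, so ζ falls.

decrease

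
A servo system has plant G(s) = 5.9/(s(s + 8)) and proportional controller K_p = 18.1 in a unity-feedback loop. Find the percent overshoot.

26.7%

Closed-loop characteristic equation: s² + 8s + 106.8 = 0, so ω_n = 10.33 rad/s and ζ = 8/(2·10.33) = 0.3871.
%OS = 100·exp(−πζ/√(1−ζ²)) = 100·exp(−π·0.3871/√0.8502) = 26.7%.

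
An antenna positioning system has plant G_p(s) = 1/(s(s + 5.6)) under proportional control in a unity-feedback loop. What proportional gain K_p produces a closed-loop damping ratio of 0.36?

K_p = 60.5

Closed-loop characteristic equation: s² + 5.6s + K_p·1 = 0.
So ω_n = √(1K_p) and 2ζω_n = 5.6, giving ζ = 5.6/(2√(1K_p)).
Setting ζ = 0.36: √(1K_p) = 5.6/(2·0.36) = 7.778, so K_p = 60.49/1 = 60.5.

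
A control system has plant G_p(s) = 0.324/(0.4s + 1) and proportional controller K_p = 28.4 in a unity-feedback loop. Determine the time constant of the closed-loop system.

Closed loop: T(s) = K_p·G_p/(1+K_p·G_p) = 9.202/(0.4s + 1 + 9.202), with pole at s = −(1 + 9.202)/0.4 = −25.5.
Closed-loop time constant τ = 1/25.5 = 0.0392 s.

τ = 0.0392 s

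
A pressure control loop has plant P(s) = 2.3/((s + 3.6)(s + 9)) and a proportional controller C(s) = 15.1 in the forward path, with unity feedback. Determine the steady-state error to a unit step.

The loop is type 0. Static position error constant K_pos = C(0)·P(0) = 15.1·0.07099 = 1.072.
Steady-state error to a unit step: e_ss = 1/(1+K_pos) = 1/2.072 = 0.483.

0.483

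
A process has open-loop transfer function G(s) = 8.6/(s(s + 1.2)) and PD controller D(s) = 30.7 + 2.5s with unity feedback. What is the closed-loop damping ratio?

Forward path: (30.7 + 2.5s)·8.6/(s(s+1.2)). The closed-loop characteristic equation is s² + (1.2 + 8.6·2.5)s + 8.6·30.7 = 0.
That is s² + 22.7s + 264 = 0, so ω_n = 16.25 rad/s and ζ = 22.7/(2·16.25) = 0.6985.

ζ = 0.699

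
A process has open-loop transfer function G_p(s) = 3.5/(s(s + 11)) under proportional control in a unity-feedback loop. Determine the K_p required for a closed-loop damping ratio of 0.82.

Closed-loop characteristic equation: s² + 11s + K_p·3.5 = 0.
So ω_n = √(3.5K_p) and 2ζω_n = 11, giving ζ = 11/(2√(3.5K_p)).
Setting ζ = 0.82: √(3.5K_p) = 11/(2·0.82) = 6.707, so K_p = 44.99/3.5 = 12.9.

K_p = 12.9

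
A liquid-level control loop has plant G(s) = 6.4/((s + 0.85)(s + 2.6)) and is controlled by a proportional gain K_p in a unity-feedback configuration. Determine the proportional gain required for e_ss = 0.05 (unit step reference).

For a type-0 loop with proportional control, e_ss = 1/(1 + K_p·G(0)).
G(0) = 2.896. Require 1/(1 + K_p·2.896) = 0.05, so 1 + 2.896·K_p = 20.
K_p = (20 − 1)/2.896 = 6.56.

K_p = 6.56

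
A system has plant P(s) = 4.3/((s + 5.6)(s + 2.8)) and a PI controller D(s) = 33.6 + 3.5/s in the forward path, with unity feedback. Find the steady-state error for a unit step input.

The open loop D(s)P(s) has a pole at the origin (type 1), so the static position error constant is infinite and e_ss = 1/(1+∞) = 0.

0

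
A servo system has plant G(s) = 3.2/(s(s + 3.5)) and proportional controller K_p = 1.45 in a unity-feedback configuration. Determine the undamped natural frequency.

1 + K_p·G(s) = 0 gives s² + 3.5s + 4.64 = 0.
So ω_n² = 4.64 ⇒ ω_n = 2.154 rad/s, and ζ = 3.5/(2ω_n) = 0.812.

ω_n = 2.15 rad/s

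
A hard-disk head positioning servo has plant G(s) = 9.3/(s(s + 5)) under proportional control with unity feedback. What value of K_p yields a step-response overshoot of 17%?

From %OS = 100·exp(−πζ/√(1−ζ²)) = 17%, ζ = −ln(0.17)/√(π²+ln²(0.17)) = 0.4913.
Characteristic equation s² + 5s + 9.3K_p = 0 gives ζ = 5/(2√(9.3K_p)).
Setting ζ = 0.4913: √(9.3K_p) = 5/(2·0.4913) = 5.089, so K_p = 25.9/9.3 = 2.78.

K_p = 2.78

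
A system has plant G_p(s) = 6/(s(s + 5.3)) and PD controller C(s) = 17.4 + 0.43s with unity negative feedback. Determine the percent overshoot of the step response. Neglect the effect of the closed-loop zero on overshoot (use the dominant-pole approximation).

Forward path: (17.4 + 0.43s)·6/(s(s+5.3)). The closed-loop characteristic equation is s² + (5.3 + 6·0.43)s + 6·17.4 = 0.
That is s² + 7.88s + 104.4 = 0, so ω_n = 10.22 rad/s and ζ = 7.88/(2·10.22) = 0.3856.
%OS = 100·exp(−πζ/√(1−ζ²)) = 26.9%.

26.9%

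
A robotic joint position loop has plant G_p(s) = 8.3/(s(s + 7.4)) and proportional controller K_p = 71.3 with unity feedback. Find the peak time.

T_p = 0.131 s

From 1 + K_pG_p(s) = 0: s² + 7.4s + 591.8 = 0 ⇒ ω_n = 24.33, ζ = 0.1521.
Damped frequency ω_d = ω_n√(1−ζ²) = 24.04 rad/s, so peak time T_p = π/ω_d = 0.131 s.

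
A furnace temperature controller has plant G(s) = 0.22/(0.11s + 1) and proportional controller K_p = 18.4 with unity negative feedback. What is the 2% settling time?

Closed loop: T(s) = K_p·G/(1+K_p·G) = 4.048/(0.11s + 1 + 4.048), with pole at s = −(1 + 4.048)/0.11 = −45.89.
τ = 1/45.89 = 0.02179 s, so 2% settling time ≈ 4τ = 0.0872 s.

T_s ≈ 0.0872 s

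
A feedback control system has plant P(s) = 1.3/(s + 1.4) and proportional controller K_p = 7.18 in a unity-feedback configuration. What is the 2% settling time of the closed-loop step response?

T_s ≈ 0.373 s

Closed-loop transfer function: T(s) = K_p·P(s)/(1 + K_p·P(s)) = 9.334/(s + 1.4 + 9.334) = 9.334/(s + 10.73).
Time constant τ = 1/10.73 = 0.09316 s, so the 2% settling time is about 4τ = 0.373 s.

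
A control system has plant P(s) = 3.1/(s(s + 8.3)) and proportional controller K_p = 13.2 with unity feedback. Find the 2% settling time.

T_s ≈ 0.964 s

Closed-loop characteristic equation: s² + 8.3s + 40.92 = 0, so ω_n = 6.397 rad/s and ζ = 8.3/(2·6.397) = 0.6488.
2% settling time T_s ≈ 4/(ζω_n) = 4/4.15 = 0.964 s.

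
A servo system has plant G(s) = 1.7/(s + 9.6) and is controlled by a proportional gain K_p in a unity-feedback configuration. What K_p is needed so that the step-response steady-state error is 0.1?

K_p = 50.8

For a type-0 loop with proportional control, e_ss = 1/(1 + K_p·G(0)).
G(0) = 0.1771. Require 1/(1 + K_p·0.1771) = 0.1, so 1 + 0.1771·K_p = 10.
K_p = (10 − 1)/0.1771 = 50.8.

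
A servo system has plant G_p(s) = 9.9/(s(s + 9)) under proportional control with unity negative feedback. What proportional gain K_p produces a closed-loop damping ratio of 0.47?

Closed-loop characteristic equation: s² + 9s + K_p·9.9 = 0.
So ω_n = √(9.9K_p) and 2ζω_n = 9, giving ζ = 9/(2√(9.9K_p)).
Setting ζ = 0.47: √(9.9K_p) = 9/(2·0.47) = 9.574, so K_p = 91.67/9.9 = 9.26.

K_p = 9.26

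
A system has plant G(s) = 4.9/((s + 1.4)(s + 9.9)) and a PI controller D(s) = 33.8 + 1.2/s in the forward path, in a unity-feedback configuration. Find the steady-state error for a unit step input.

The open loop D(s)G(s) has a pole at the origin (type 1), so the static position error constant is infinite and e_ss = 1/(1+∞) = 0.

0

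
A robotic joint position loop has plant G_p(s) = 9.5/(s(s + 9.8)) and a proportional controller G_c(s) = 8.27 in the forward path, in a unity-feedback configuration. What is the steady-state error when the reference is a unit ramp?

The loop has one pole at the origin (type 1). Velocity error constant K_v = lim_{s→0} s·G_c(s)G_p(s) = 8.27·9.5/9.8 = 8.017.
Steady-state error to a unit ramp: e_ss = 1/K_v = 0.125.

0.125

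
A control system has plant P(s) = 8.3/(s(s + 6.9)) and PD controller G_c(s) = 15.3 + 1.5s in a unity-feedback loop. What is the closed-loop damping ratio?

Forward path: (15.3 + 1.5s)·8.3/(s(s+6.9)). The closed-loop characteristic equation is s² + (6.9 + 8.3·1.5)s + 8.3·15.3 = 0.
That is s² + 19.35s + 127 = 0, so ω_n = 11.27 rad/s and ζ = 19.35/(2·11.27) = 0.8586.

ζ = 0.859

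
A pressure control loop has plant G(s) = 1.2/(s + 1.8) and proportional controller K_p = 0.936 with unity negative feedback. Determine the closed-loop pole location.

Closed-loop transfer function: T(s) = K_p·G(s)/(1 + K_p·G(s)) = 1.123/(s + 1.8 + 1.123) = 1.123/(s + 2.923).
The closed-loop pole is at s = −2.923.

s = -2.923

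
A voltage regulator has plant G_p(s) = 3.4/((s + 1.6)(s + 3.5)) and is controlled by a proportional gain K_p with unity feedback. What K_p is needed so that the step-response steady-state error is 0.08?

For a type-0 loop with proportional control, e_ss = 1/(1 + K_p·G_p(0)).
G_p(0) = 0.6071. Require 1/(1 + K_p·0.6071) = 0.08, so 1 + 0.6071·K_p = 12.5.
K_p = (12.5 − 1)/0.6071 = 18.9.

K_p = 18.9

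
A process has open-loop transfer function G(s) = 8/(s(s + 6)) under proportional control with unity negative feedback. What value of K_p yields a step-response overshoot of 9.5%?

K_p = 3.13

From %OS = 100·exp(−πζ/√(1−ζ²)) = 9.5%, ζ = −ln(0.095)/√(π²+ln²(0.095)) = 0.5996.
Characteristic equation s² + 6s + 8K_p = 0 gives ζ = 6/(2√(8K_p)).
Setting ζ = 0.5996: √(8K_p) = 6/(2·0.5996) = 5.003, so K_p = 25.03/8 = 3.13.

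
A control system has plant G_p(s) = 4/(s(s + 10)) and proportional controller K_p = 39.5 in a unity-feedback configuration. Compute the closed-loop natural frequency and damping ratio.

ω_n = 12.6 rad/s, ζ = 0.398

1 + K_p·G_p(s) = 0 gives s² + 10s + 158 = 0.
Matching s² + 2ζω_n s + ω_n²: ω_n = √158 = 12.57 rad/s and 2ζω_n = 10, so ζ = 10/(2·12.57) = 0.398.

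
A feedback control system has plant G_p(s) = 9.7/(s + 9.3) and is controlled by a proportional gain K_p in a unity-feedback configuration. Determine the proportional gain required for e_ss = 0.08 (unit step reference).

Steady-state error for a unit step on this type-0 loop is 1/(1 + K_p·G_p(0)).
G_p(0) = 1.043. Require 1/(1 + K_p·1.043) = 0.08, so 1 + 1.043·K_p = 12.5.
K_p = (12.5 − 1)/1.043 = 11.

K_p = 11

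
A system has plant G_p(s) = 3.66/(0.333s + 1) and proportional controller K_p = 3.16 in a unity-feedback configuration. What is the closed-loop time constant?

τ = 0.0265 s

Closed loop: T(s) = K_p·G_p/(1+K_p·G_p) = 11.57/(0.333s + 1 + 11.57), with pole at s = −(1 + 11.57)/0.333 = −37.73.
Closed-loop time constant τ = 1/37.73 = 0.0265 s.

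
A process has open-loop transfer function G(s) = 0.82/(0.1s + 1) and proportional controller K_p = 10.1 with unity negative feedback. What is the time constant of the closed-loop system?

Closed loop: T(s) = K_p·G/(1+K_p·G) = 8.282/(0.1s + 1 + 8.282), with pole at s = −(1 + 8.282)/0.1 = −92.82.
Closed-loop time constant τ = 1/92.82 = 0.0108 s.

τ = 0.0108 s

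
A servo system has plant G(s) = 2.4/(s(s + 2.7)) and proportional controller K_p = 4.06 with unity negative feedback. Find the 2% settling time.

T_s ≈ 2.96 s

From 1 + K_pG(s) = 0: s² + 2.7s + 9.744 = 0 ⇒ ω_n = 3.122, ζ = 0.4325.
2% settling time T_s ≈ 4/(ζω_n) = 4/1.35 = 2.96 s.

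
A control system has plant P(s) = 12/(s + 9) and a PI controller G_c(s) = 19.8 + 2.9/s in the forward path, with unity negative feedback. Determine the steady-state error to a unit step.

The open loop G_c(s)P(s) has a pole at the origin (type 1), so the static position error constant is infinite and e_ss = 1/(1+∞) = 0.

0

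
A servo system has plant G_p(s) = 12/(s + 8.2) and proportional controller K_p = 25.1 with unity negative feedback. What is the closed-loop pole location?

Closed-loop transfer function: T(s) = K_p·G_p(s)/(1 + K_p·G_p(s)) = 301.2/(s + 8.2 + 301.2) = 301.2/(s + 309.4).
The closed-loop pole is at s = −309.4.

s = -309.4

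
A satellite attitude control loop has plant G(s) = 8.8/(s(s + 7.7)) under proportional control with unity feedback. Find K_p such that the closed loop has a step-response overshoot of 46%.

From %OS = 100·exp(−πζ/√(1−ζ²)) = 46%, ζ = −ln(0.46)/√(π²+ln²(0.46)) = 0.24.
Characteristic equation s² + 7.7s + 8.8K_p = 0 gives ζ = 7.7/(2√(8.8K_p)).
Setting ζ = 0.24: √(8.8K_p) = 7.7/(2·0.24) = 16.04, so K_p = 257.4/8.8 = 29.3.

K_p = 29.3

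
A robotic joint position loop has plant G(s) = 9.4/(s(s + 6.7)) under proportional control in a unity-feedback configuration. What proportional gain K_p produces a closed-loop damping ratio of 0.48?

K_p = 5.18

Closed-loop characteristic equation: s² + 6.7s + K_p·9.4 = 0.
So ω_n = √(9.4K_p) and 2ζω_n = 6.7, giving ζ = 6.7/(2√(9.4K_p)).
Setting ζ = 0.48: √(9.4K_p) = 6.7/(2·0.48) = 6.979, so K_p = 48.71/9.4 = 5.18.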